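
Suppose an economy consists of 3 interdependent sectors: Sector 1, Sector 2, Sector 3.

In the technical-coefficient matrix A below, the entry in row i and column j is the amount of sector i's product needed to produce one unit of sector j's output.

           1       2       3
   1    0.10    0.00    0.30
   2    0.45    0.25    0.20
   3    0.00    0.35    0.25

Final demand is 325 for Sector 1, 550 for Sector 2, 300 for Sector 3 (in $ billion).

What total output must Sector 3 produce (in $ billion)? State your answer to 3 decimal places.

I − A =
  [   0.90     0.00    -0.30]
  [  -0.45     0.75    -0.20]
  [   0.00    -0.35     0.75]
Cofactors of I−A, C_ij = (−1)^(i+j)·(minor ij) (rows/columns in the sector order above):
  C_11 = (0.75)(0.75) − (-0.20)(-0.35) = 0.4925
  C_12 = −[(-0.45)(0.75) − (-0.20)(0.00)] = 0.3375
  C_13 = (-0.45)(-0.35) − (0.75)(0.00) = 0.1575
  C_21 = −[(0.00)(0.75) − (-0.30)(-0.35)] = 0.1050
  C_22 = (0.90)(0.75) − (-0.30)(0.00) = 0.6750
  C_23 = −[(0.90)(-0.35) − (0.00)(0.00)] = 0.3150
  C_31 = (0.00)(-0.20) − (-0.30)(0.75) = 0.2250
  C_32 = −[(0.90)(-0.20) − (-0.30)(-0.45)] = 0.3150
  C_33 = (0.90)(0.75) − (0.00)(-0.45) = 0.6750
det(I−A) = Σ_j (I−A)_1j·C_1j = (0.90)(0.4925) + (0.00)(0.3375) + (-0.30)(0.1575) = 0.3960
adj(I−A) = Cᵀ =
  [ 0.4925   0.1050   0.2250]
  [ 0.3375   0.6750   0.3150]
  [ 0.1575   0.3150   0.6750]
(I − A)⁻¹ = adj(I−A) / det(I−A) ≈
  [   1.2437     0.2652     0.5682]
  [   0.8523     1.7045     0.7955]
  [   0.3977     0.7955     1.7045]
x = (I − A)⁻¹ d = adj(I−A)·d / det(I−A), with det(I−A) = 0.3960:
  x_1 = (0.4925·325 + 0.1050·550 + 0.2250·300) / 0.3960 = 285.3125 / 0.3960 ≈ 720.486
  x_2 = (0.3375·325 + 0.6750·550 + 0.3150·300) / 0.3960 = 575.4375 / 0.3960 = 1453.125
  x_3 = (0.1575·325 + 0.3150·550 + 0.6750·300) / 0.3960 = 426.9375 / 0.3960 = 1078.125

x_3 = 1078.125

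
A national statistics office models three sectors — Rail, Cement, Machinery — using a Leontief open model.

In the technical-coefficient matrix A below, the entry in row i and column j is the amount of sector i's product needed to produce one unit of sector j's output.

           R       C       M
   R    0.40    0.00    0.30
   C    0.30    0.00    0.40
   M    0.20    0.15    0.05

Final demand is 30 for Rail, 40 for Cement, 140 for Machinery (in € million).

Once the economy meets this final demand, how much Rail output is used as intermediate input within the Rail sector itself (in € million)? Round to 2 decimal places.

z_RR = 61.24

I − A =
  [   0.60     0.00    -0.30]
  [  -0.30     1.00    -0.40]
  [  -0.20    -0.15     0.95]
Cofactors of I−A, C_ij = (−1)^(i+j)·(minor ij) (rows/columns in the sector order above):
  C_11 = (1.00)(0.95) − (-0.40)(-0.15) = 0.8900
  C_12 = −[(-0.30)(0.95) − (-0.40)(-0.20)] = 0.3650
  C_13 = (-0.30)(-0.15) − (1.00)(-0.20) = 0.2450
  C_21 = −[(0.00)(0.95) − (-0.30)(-0.15)] = 0.0450
  C_22 = (0.60)(0.95) − (-0.30)(-0.20) = 0.5100
  C_23 = −[(0.60)(-0.15) − (0.00)(-0.20)] = 0.0900
  C_31 = (0.00)(-0.40) − (-0.30)(1.00) = 0.3000
  C_32 = −[(0.60)(-0.40) − (-0.30)(-0.30)] = 0.3300
  C_33 = (0.60)(1.00) − (0.00)(-0.30) = 0.6000
det(I−A) = Σ_j (I−A)_1j·C_1j = (0.60)(0.8900) + (0.00)(0.3650) + (-0.30)(0.2450) = 0.4605
adj(I−A) = Cᵀ =
  [ 0.8900   0.0450   0.3000]
  [ 0.3650   0.5100   0.3300]
  [ 0.2450   0.0900   0.6000]
(I − A)⁻¹ = adj(I−A) / det(I−A) ≈
  [   1.9327     0.0977     0.6515]
  [   0.7926     1.1075     0.7166]
  [   0.5320     0.1954     1.3029]
First solve x = (I − A)⁻¹ d = adj(I−A)·d / det(I−A); in particular x_R = (0.8900·30 + 0.0450·40 + 0.3000·140) / 0.4605 = 70.50 / 0.4605 ≈ 153.0945.
Intermediate flow from R to R: z_RR = a_RR · x_R = 0.40 × 70.50 / 0.4605 = 28.20 / 0.4605 ≈ 61.24.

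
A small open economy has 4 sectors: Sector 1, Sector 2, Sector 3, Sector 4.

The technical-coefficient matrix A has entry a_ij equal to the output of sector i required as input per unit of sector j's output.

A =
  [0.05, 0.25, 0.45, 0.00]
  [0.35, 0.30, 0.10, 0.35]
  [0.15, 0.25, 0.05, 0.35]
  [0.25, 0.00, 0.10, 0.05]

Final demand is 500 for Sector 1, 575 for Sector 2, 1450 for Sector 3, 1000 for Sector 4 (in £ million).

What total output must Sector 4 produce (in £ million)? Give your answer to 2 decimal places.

x_4 = 2471.58

I − A =
  [   0.95    -0.25    -0.45     0.00]
  [  -0.35     0.70    -0.10    -0.35]
  [  -0.15    -0.25     0.95    -0.35]
  [  -0.25     0.00    -0.10     0.95]
Compute the cofactors C_ij = (−1)^(i+j)·(3×3 minor ij) of I−A; the adjugate is their transpose:
adj(I−A) = Cᵀ =
  [ 0.574750   0.323750   0.331750   0.241500]
  [ 0.415000   0.720625   0.312500   0.380625]
  [ 0.266000   0.283125   0.526750   0.298375]
  [ 0.179250   0.115000   0.142750   0.434500]
det(I−A) = Σ_j (I−A)_1j·C_1j = (0.95)(0.574750) + (-0.25)(0.415000) + (-0.45)(0.266000) + (0.00)(0.179250) = 0.3225625
(I − A)⁻¹ = adj(I−A) / det(I−A) ≈
  [   1.7818     1.0037     1.0285     0.7487]
  [   1.2866     2.2341     0.9688     1.1800]
  [   0.8246     0.8777     1.6330     0.9250]
  [   0.5557     0.3565     0.4425     1.3470]
x = (I − A)⁻¹ d = adj(I−A)·d / det(I−A), with det(I−A) = 0.3225625:
  x_1 = (0.574750·500 + 0.323750·575 + 0.331750·1450 + 0.241500·1000) / 0.3225625 = 1196.06875 / 0.3225625 ≈ 3708.02
  x_2 = (0.415000·500 + 0.720625·575 + 0.312500·1450 + 0.380625·1000) / 0.3225625 = 1455.609375 / 0.3225625 ≈ 4512.64
  x_3 = (0.266000·500 + 0.283125·575 + 0.526750·1450 + 0.298375·1000) / 0.3225625 = 1357.959375 / 0.3225625 ≈ 4209.91
  x_4 = (0.179250·500 + 0.115000·575 + 0.142750·1450 + 0.434500·1000) / 0.3225625 = 797.2375 / 0.3225625 ≈ 2471.58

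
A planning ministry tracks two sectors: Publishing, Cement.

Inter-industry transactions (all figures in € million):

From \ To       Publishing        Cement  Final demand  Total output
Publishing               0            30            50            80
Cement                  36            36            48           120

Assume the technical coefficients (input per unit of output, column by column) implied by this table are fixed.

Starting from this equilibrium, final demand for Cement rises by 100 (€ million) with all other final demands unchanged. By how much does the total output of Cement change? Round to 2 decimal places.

Δx_C = 170.21

Technical coefficients a_ij = z_ij / X_j:
  a_PP = 0/80 = 0.00, a_CP = 36/80 = 0.45
  a_PC = 30/120 = 0.25, a_CC = 36/120 = 0.30
I − A =
  [   1.00    -0.25]
  [  -0.45     0.70]
det(I−A) = (1.00)(0.70) − (-0.25)(-0.45) = 0.5875
adj(I−A) = [[0.70, 0.25], [0.45, 1.00]]
(I − A)⁻¹ = adj(I−A) / det(I−A) ≈
  [   1.1915     0.4255]
  [   0.7660     1.7021]
Δx = (I − A)⁻¹ Δd with Δd having +100 in the Cement component and 0 elsewhere.
So Δx_C = L_CC · (+100), where L_CC = adj(I−A)_CC / det(I−A) = 1.00 / 0.5875.
Δx_C = 1.00 × (+100) / 0.5875 = 100.00 / 0.5875 ≈ 170.21.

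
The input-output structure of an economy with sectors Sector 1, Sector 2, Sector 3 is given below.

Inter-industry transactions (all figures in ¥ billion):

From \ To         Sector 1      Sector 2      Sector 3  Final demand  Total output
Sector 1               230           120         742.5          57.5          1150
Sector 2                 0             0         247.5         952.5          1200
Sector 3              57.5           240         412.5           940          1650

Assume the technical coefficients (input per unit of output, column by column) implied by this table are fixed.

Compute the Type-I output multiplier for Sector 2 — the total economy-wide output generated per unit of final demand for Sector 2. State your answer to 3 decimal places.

Technical coefficients a_ij = z_ij / X_j:
  a_11 = 230/1150 = 0.20, a_21 = 0/1150 = 0.00, a_31 = 57.5/1150 = 0.05
  a_12 = 120/1200 = 0.10, a_22 = 0/1200 = 0.00, a_32 = 240/1200 = 0.20
  a_13 = 742.5/1650 = 0.45, a_23 = 247.5/1650 = 0.15, a_33 = 412.5/1650 = 0.25
I − A =
  [   0.80    -0.10    -0.45]
  [   0.00     1.00    -0.15]
  [  -0.05    -0.20     0.75]
Cofactors of I−A, C_ij = (−1)^(i+j)·(minor ij) (rows/columns in the sector order above):
  C_11 = (1.00)(0.75) − (-0.15)(-0.20) = 0.7200
  C_12 = −[(0.00)(0.75) − (-0.15)(-0.05)] = 0.0075
  C_13 = (0.00)(-0.20) − (1.00)(-0.05) = 0.0500
  C_21 = −[(-0.10)(0.75) − (-0.45)(-0.20)] = 0.1650
  C_22 = (0.80)(0.75) − (-0.45)(-0.05) = 0.5775
  C_23 = −[(0.80)(-0.20) − (-0.10)(-0.05)] = 0.1650
  C_31 = (-0.10)(-0.15) − (-0.45)(1.00) = 0.4650
  C_32 = −[(0.80)(-0.15) − (-0.45)(0.00)] = 0.1200
  C_33 = (0.80)(1.00) − (-0.10)(0.00) = 0.8000
det(I−A) = Σ_j (I−A)_1j·C_1j = (0.80)(0.7200) + (-0.10)(0.0075) + (-0.45)(0.0500) = 0.55275
adj(I−A) = Cᵀ =
  [ 0.7200   0.1650   0.4650]
  [ 0.0075   0.5775   0.1200]
  [ 0.0500   0.1650   0.8000]
(I − A)⁻¹ = adj(I−A) / det(I−A) ≈
  [   1.3026     0.2985     0.8412]
  [   0.0136     1.0448     0.2171]
  [   0.0905     0.2985     1.4473]
The output multiplier for sector j is the column-j sum of the Leontief inverse (I − A)⁻¹ = adj(I−A) / det(I−A).
Column 2 of adj(I−A): (0.1650, 0.5775, 0.1650); det(I−A) = 0.55275.
m_2 = (0.1650 + 0.5775 + 0.1650) / 0.55275 = 0.9075 / 0.55275 ≈ 1.642.

m_2 = 1.642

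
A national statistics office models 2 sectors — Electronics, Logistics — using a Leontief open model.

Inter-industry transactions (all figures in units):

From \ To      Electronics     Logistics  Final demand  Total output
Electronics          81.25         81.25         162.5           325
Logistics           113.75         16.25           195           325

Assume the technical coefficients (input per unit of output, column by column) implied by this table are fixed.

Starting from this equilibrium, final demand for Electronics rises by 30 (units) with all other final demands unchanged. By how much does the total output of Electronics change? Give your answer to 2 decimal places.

Δx_E = 45.60

Technical coefficients a_ij = z_ij / X_j:
  a_EE = 81.25/325 = 0.25, a_LE = 113.75/325 = 0.35
  a_EL = 81.25/325 = 0.25, a_LL = 16.25/325 = 0.05
I − A =
  [   0.75    -0.25]
  [  -0.35     0.95]
det(I−A) = (0.75)(0.95) − (-0.25)(-0.35) = 0.6250
adj(I−A) = [[0.95, 0.25], [0.35, 0.75]]
(I − A)⁻¹ = adj(I−A) / det(I−A) ≈
  [   1.5200     0.4000]
  [   0.5600     1.2000]
Δx = (I − A)⁻¹ Δd with Δd having +30 in the Electronics component and 0 elsewhere.
So Δx_E = L_EE · (+30), where L_EE = adj(I−A)_EE / det(I−A) = 0.95 / 0.6250.
Δx_E = 0.95 × (+30) / 0.6250 = 28.50 / 0.6250 = 45.60.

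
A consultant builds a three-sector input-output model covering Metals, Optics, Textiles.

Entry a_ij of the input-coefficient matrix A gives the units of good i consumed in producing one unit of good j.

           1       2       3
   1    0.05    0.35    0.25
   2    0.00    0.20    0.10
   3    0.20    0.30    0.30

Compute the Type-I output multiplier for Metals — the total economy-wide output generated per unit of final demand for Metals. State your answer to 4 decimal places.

I − A =
  [   0.95    -0.35    -0.25]
  [   0.00     0.80    -0.10]
  [  -0.20    -0.30     0.70]
Cofactors of I−A, C_ij = (−1)^(i+j)·(minor ij) (rows/columns in the sector order above):
  C_11 = (0.80)(0.70) − (-0.10)(-0.30) = 0.5300
  C_12 = −[(0.00)(0.70) − (-0.10)(-0.20)] = 0.0200
  C_13 = (0.00)(-0.30) − (0.80)(-0.20) = 0.1600
  C_21 = −[(-0.35)(0.70) − (-0.25)(-0.30)] = 0.3200
  C_22 = (0.95)(0.70) − (-0.25)(-0.20) = 0.6150
  C_23 = −[(0.95)(-0.30) − (-0.35)(-0.20)] = 0.3550
  C_31 = (-0.35)(-0.10) − (-0.25)(0.80) = 0.2350
  C_32 = −[(0.95)(-0.10) − (-0.25)(0.00)] = 0.0950
  C_33 = (0.95)(0.80) − (-0.35)(0.00) = 0.7600
det(I−A) = Σ_j (I−A)_1j·C_1j = (0.95)(0.5300) + (-0.35)(0.0200) + (-0.25)(0.1600) = 0.4565
adj(I−A) = Cᵀ =
  [ 0.5300   0.3200   0.2350]
  [ 0.0200   0.6150   0.0950]
  [ 0.1600   0.3550   0.7600]
(I − A)⁻¹ = adj(I−A) / det(I−A) ≈
  [   1.16101     0.70099     0.51479]
  [   0.04381     1.34721     0.20811]
  [   0.35049     0.77766     1.66484]
The output multiplier for sector j is the column-j sum of the Leontief inverse (I − A)⁻¹ = adj(I−A) / det(I−A).
Column 1 of adj(I−A): (0.5300, 0.0200, 0.1600); det(I−A) = 0.4565.
m_1 = (0.5300 + 0.0200 + 0.1600) / 0.4565 = 0.71 / 0.4565 ≈ 1.5553.

m_1 = 1.5553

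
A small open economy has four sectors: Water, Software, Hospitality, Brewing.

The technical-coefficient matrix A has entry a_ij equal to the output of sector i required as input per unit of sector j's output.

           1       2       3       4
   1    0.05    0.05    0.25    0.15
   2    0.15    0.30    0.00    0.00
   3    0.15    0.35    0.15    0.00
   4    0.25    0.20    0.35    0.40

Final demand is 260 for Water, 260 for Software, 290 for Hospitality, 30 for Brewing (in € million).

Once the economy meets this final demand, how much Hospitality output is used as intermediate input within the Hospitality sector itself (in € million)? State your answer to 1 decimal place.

I − A =
  [   0.95    -0.05    -0.25    -0.15]
  [  -0.15     0.70     0.00     0.00]
  [  -0.15    -0.35     0.85     0.00]
  [  -0.25    -0.20    -0.35     0.60]
Compute the cofactors C_ij = (−1)^(i+j)·(3×3 minor ij) of I−A; the adjugate is their transpose:
adj(I−A) = Cᵀ =
  [ 0.357000   0.121875   0.141750   0.089250]
  [ 0.076500   0.422250   0.030375   0.019125]
  [ 0.094500   0.195375   0.363750   0.023625]
  [ 0.229375   0.305500   0.281375   0.519500]
det(I−A) = Σ_j (I−A)_1j·C_1j = (0.95)(0.357000) + (-0.05)(0.076500) + (-0.25)(0.094500) + (-0.15)(0.229375) = 0.27729375
(I − A)⁻¹ = adj(I−A) / det(I−A) ≈
  [   1.2874     0.4395     0.5112     0.3219]
  [   0.2759     1.5228     0.1095     0.0690]
  [   0.3408     0.7046     1.3118     0.0852]
  [   0.8272     1.1017     1.0147     1.8735]
First solve x = (I − A)⁻¹ d = adj(I−A)·d / det(I−A); in particular x_3 = (0.094500·260 + 0.195375·260 + 0.363750·290 + 0.023625·30) / 0.27729375 = 181.56375 / 0.27729375 ≈ 654.770.
Intermediate flow from 3 to 3: z_33 = a_33 · x_3 = 0.15 × 181.56375 / 0.27729375 = 27.2345625 / 0.27729375 ≈ 98.2.

z_33 = 98.2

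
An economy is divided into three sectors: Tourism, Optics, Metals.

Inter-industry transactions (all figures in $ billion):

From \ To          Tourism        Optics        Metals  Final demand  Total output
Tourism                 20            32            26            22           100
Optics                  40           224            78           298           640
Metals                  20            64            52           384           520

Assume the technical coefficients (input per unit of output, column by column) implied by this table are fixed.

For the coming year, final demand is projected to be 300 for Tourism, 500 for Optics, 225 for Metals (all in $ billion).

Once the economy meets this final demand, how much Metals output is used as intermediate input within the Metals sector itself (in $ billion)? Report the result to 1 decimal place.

Technical coefficients a_ij = z_ij / X_j:
  a_11 = 20/100 = 0.20, a_21 = 40/100 = 0.40, a_31 = 20/100 = 0.20
  a_12 = 32/640 = 0.05, a_22 = 224/640 = 0.35, a_32 = 64/640 = 0.10
  a_13 = 26/520 = 0.05, a_23 = 78/520 = 0.15, a_33 = 52/520 = 0.10
I − A =
  [   0.80    -0.05    -0.05]
  [  -0.40     0.65    -0.15]
  [  -0.20    -0.10     0.90]
Cofactors of I−A, C_ij = (−1)^(i+j)·(minor ij) (rows/columns in the sector order above):
  C_11 = (0.65)(0.90) − (-0.15)(-0.10) = 0.5700
  C_12 = −[(-0.40)(0.90) − (-0.15)(-0.20)] = 0.3900
  C_13 = (-0.40)(-0.10) − (0.65)(-0.20) = 0.1700
  C_21 = −[(-0.05)(0.90) − (-0.05)(-0.10)] = 0.0500
  C_22 = (0.80)(0.90) − (-0.05)(-0.20) = 0.7100
  C_23 = −[(0.80)(-0.10) − (-0.05)(-0.20)] = 0.0900
  C_31 = (-0.05)(-0.15) − (-0.05)(0.65) = 0.0400
  C_32 = −[(0.80)(-0.15) − (-0.05)(-0.40)] = 0.1400
  C_33 = (0.80)(0.65) − (-0.05)(-0.40) = 0.5000
det(I−A) = Σ_j (I−A)_1j·C_1j = (0.80)(0.5700) + (-0.05)(0.3900) + (-0.05)(0.1700) = 0.4280
adj(I−A) = Cᵀ =
  [ 0.5700   0.0500   0.0400]
  [ 0.3900   0.7100   0.1400]
  [ 0.1700   0.0900   0.5000]
(I − A)⁻¹ = adj(I−A) / det(I−A) ≈
  [   1.3318     0.1168     0.0935]
  [   0.9112     1.6589     0.3271]
  [   0.3972     0.2103     1.1682]
First solve x = (I − A)⁻¹ d = adj(I−A)·d / det(I−A); in particular x_3 = (0.1700·300 + 0.0900·500 + 0.5000·225) / 0.4280 = 208.50 / 0.4280 ≈ 487.150.
Intermediate flow from 3 to 3: z_33 = a_33 · x_3 = 0.10 × 208.50 / 0.4280 = 20.85 / 0.4280 ≈ 48.7.

z_33 = 48.7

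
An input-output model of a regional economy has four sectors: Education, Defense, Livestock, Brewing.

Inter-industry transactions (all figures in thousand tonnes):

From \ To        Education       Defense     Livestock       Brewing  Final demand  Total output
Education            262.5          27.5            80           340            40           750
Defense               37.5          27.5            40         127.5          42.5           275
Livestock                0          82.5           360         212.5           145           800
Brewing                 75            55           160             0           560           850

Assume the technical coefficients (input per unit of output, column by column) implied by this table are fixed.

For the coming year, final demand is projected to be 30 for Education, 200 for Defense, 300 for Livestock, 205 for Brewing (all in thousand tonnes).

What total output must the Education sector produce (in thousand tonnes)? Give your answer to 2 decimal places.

Technical coefficients a_ij = z_ij / X_j:
  a_11 = 262.5/750 = 0.35, a_21 = 37.5/750 = 0.05, a_31 = 0/750 = 0.00, a_41 = 75/750 = 0.10
  a_12 = 27.5/275 = 0.10, a_22 = 27.5/275 = 0.10, a_32 = 82.5/275 = 0.30, a_42 = 55/275 = 0.20
  a_13 = 80/800 = 0.10, a_23 = 40/800 = 0.05, a_33 = 360/800 = 0.45, a_43 = 160/800 = 0.20
  a_14 = 340/850 = 0.40, a_24 = 127.5/850 = 0.15, a_34 = 212.5/850 = 0.25, a_44 = 0/850 = 0.00
I − A =
  [   0.65    -0.10    -0.10    -0.40]
  [  -0.05     0.90    -0.05    -0.15]
  [   0.00    -0.30     0.55    -0.25]
  [  -0.10    -0.20    -0.20     1.00]
Compute the cofactors C_ij = (−1)^(i+j)·(3×3 minor ij) of I−A; the adjugate is their transpose:
adj(I−A) = Cᵀ =
  [ 0.40700   0.15300   0.17100   0.22850]
  [ 0.03450   0.30050   0.06050   0.07400]
  [ 0.04450   0.21800   0.51900   0.18025]
  [ 0.05650   0.11900   0.13300   0.30775]
det(I−A) = Σ_j (I−A)_1j·C_1j = (0.65)(0.40700) + (-0.10)(0.03450) + (-0.10)(0.04450) + (-0.40)(0.05650) = 0.23405
(I − A)⁻¹ = adj(I−A) / det(I−A) ≈
  [   1.7389     0.6537     0.7306     0.9763]
  [   0.1474     1.2839     0.2585     0.3162]
  [   0.1901     0.9314     2.2175     0.7701]
  [   0.2414     0.5084     0.5683     1.3149]
x = (I − A)⁻¹ d = adj(I−A)·d / det(I−A), with det(I−A) = 0.23405:
  x_1 = (0.40700·30 + 0.15300·200 + 0.17100·300 + 0.22850·205) / 0.23405 = 140.9525 / 0.23405 ≈ 602.23
  x_2 = (0.03450·30 + 0.30050·200 + 0.06050·300 + 0.07400·205) / 0.23405 = 94.455 / 0.23405 ≈ 403.57
  x_3 = (0.04450·30 + 0.21800·200 + 0.51900·300 + 0.18025·205) / 0.23405 = 237.58625 / 0.23405 ≈ 1015.11
  x_4 = (0.05650·30 + 0.11900·200 + 0.13300·300 + 0.30775·205) / 0.23405 = 128.48375 / 0.23405 ≈ 548.96

x_1 = 602.23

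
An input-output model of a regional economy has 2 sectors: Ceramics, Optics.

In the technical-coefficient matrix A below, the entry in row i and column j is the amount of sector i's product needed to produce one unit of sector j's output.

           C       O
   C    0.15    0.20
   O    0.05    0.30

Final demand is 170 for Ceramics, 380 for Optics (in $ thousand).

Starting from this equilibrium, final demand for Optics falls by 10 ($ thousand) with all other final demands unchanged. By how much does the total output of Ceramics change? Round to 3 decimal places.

Δx_C = -3.419

I − A =
  [   0.85    -0.20]
  [  -0.05     0.70]
det(I−A) = (0.85)(0.70) − (-0.20)(-0.05) = 0.5850
adj(I−A) = [[0.70, 0.20], [0.05, 0.85]]
(I − A)⁻¹ = adj(I−A) / det(I−A) ≈
  [   1.1966     0.3419]
  [   0.0855     1.4530]
Δx = (I − A)⁻¹ Δd with Δd having -10 in the Optics component and 0 elsewhere.
So Δx_C = L_CO · (-10), where L_CO = adj(I−A)_CO / det(I−A) = 0.20 / 0.5850.
Δx_C = 0.20 × (-10) / 0.5850 = -2.00 / 0.5850 ≈ -3.419.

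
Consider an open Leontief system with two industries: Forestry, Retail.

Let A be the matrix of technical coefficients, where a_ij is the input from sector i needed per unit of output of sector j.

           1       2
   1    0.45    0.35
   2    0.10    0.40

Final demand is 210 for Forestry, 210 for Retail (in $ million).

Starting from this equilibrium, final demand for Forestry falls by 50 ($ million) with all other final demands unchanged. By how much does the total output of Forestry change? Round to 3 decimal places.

Δx_1 = -101.695

I − A =
  [   0.55    -0.35]
  [  -0.10     0.60]
det(I−A) = (0.55)(0.60) − (-0.35)(-0.10) = 0.2950
adj(I−A) = [[0.60, 0.35], [0.10, 0.55]]
(I − A)⁻¹ = adj(I−A) / det(I−A) ≈
  [   2.0339     1.1864]
  [   0.3390     1.8644]
Δx = (I − A)⁻¹ Δd with Δd having -50 in the Forestry component and 0 elsewhere.
So Δx_1 = L_11 · (-50), where L_11 = adj(I−A)_11 / det(I−A) = 0.60 / 0.2950.
Δx_1 = 0.60 × (-50) / 0.2950 = -30.00 / 0.2950 ≈ -101.695.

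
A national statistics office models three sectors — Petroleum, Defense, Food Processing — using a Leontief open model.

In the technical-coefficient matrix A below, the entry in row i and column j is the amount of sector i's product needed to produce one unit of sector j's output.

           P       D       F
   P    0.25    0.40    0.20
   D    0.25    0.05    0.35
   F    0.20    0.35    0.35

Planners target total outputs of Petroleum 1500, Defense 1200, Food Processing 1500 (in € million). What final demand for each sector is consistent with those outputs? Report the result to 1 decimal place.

d_P = 345.0, d_D = 240.0, d_F = 255.0

I − A =
  [   0.75    -0.40    -0.20]
  [  -0.25     0.95    -0.35]
  [  -0.20    -0.35     0.65]
d = (I − A) x:
  d_P = (+0.75)·1500 + (-0.40)·1200 + (-0.20)·1500 = 345.0
  d_D = (-0.25)·1500 + (+0.95)·1200 + (-0.35)·1500 = 240.0
  d_F = (-0.20)·1500 + (-0.35)·1200 + (+0.65)·1500 = 255.0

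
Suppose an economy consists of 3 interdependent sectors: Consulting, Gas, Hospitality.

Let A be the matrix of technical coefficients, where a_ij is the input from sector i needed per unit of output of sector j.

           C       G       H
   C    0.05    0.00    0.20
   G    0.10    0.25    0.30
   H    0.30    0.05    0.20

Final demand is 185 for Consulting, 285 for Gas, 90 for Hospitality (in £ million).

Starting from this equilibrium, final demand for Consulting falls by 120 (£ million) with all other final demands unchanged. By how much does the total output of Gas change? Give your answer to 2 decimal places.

I − A =
  [   0.95     0.00    -0.20]
  [  -0.10     0.75    -0.30]
  [  -0.30    -0.05     0.80]
Cofactors of I−A, C_ij = (−1)^(i+j)·(minor ij) (rows/columns in the sector order above):
  C_11 = (0.75)(0.80) − (-0.30)(-0.05) = 0.5850
  C_12 = −[(-0.10)(0.80) − (-0.30)(-0.30)] = 0.1700
  C_13 = (-0.10)(-0.05) − (0.75)(-0.30) = 0.2300
  C_21 = −[(0.00)(0.80) − (-0.20)(-0.05)] = 0.0100
  C_22 = (0.95)(0.80) − (-0.20)(-0.30) = 0.7000
  C_23 = −[(0.95)(-0.05) − (0.00)(-0.30)] = 0.0475
  C_31 = (0.00)(-0.30) − (-0.20)(0.75) = 0.1500
  C_32 = −[(0.95)(-0.30) − (-0.20)(-0.10)] = 0.3050
  C_33 = (0.95)(0.75) − (0.00)(-0.10) = 0.7125
det(I−A) = Σ_j (I−A)_1j·C_1j = (0.95)(0.5850) + (0.00)(0.1700) + (-0.20)(0.2300) = 0.50975
adj(I−A) = Cᵀ =
  [ 0.5850   0.0100   0.1500]
  [ 0.1700   0.7000   0.3050]
  [ 0.2300   0.0475   0.7125]
(I − A)⁻¹ = adj(I−A) / det(I−A) ≈
  [   1.1476     0.0196     0.2943]
  [   0.3335     1.3732     0.5983]
  [   0.4512     0.0932     1.3977]
Δx = (I − A)⁻¹ Δd with Δd having -120 in the Consulting component and 0 elsewhere.
So Δx_G = L_GC · (-120), where L_GC = adj(I−A)_GC / det(I−A) = 0.1700 / 0.50975.
Δx_G = 0.1700 × (-120) / 0.50975 = -20.40 / 0.50975 ≈ -40.02.

Δx_G = -40.02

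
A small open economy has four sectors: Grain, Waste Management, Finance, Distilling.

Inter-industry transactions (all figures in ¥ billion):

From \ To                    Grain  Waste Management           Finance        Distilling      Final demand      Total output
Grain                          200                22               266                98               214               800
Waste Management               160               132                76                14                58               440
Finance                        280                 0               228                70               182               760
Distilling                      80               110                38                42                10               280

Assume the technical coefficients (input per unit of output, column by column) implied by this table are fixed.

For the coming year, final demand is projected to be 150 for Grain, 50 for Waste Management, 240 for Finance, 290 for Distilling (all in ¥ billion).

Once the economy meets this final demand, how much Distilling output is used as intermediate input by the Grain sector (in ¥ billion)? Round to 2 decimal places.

z_41 = 111.65

Technical coefficients a_ij = z_ij / X_j:
  a_11 = 200/800 = 0.25, a_21 = 160/800 = 0.20, a_31 = 280/800 = 0.35, a_41 = 80/800 = 0.10
  a_12 = 22/440 = 0.05, a_22 = 132/440 = 0.30, a_32 = 0/440 = 0.00, a_42 = 110/440 = 0.25
  a_13 = 266/760 = 0.35, a_23 = 76/760 = 0.10, a_33 = 228/760 = 0.30, a_43 = 38/760 = 0.05
  a_14 = 98/280 = 0.35, a_24 = 14/280 = 0.05, a_34 = 70/280 = 0.25, a_44 = 42/280 = 0.15
I − A =
  [   0.75    -0.05    -0.35    -0.35]
  [  -0.20     0.70    -0.10    -0.05]
  [  -0.35     0.00     0.70    -0.25]
  [  -0.10    -0.25    -0.05     0.85]
Compute the cofactors C_ij = (−1)^(i+j)·(3×3 minor ij) of I−A; the adjugate is their transpose:
adj(I−A) = Cᵀ =
  [ 0.392750   0.112250   0.229250   0.235750]
  [ 0.153125   0.293375   0.126875   0.117625]
  [ 0.233875   0.093625   0.386125   0.215375]
  [ 0.105000   0.105000   0.087000   0.273000]
det(I−A) = Σ_j (I−A)_1j·C_1j = (0.75)(0.392750) + (-0.05)(0.153125) + (-0.35)(0.233875) + (-0.35)(0.105000) = 0.1683
(I − A)⁻¹ = adj(I−A) / det(I−A) ≈
  [   2.3336     0.6670     1.3622     1.4008]
  [   0.9098     1.7432     0.7539     0.6989]
  [   1.3896     0.5563     2.2943     1.2797]
  [   0.6239     0.6239     0.5169     1.6221]
First solve x = (I − A)⁻¹ d = adj(I−A)·d / det(I−A); in particular x_1 = (0.392750·150 + 0.112250·50 + 0.229250·240 + 0.235750·290) / 0.1683 = 187.9125 / 0.1683 ≈ 1116.5330.
Intermediate flow from 4 to 1: z_41 = a_41 · x_1 = 0.10 × 187.9125 / 0.1683 = 18.79125 / 0.1683 ≈ 111.65.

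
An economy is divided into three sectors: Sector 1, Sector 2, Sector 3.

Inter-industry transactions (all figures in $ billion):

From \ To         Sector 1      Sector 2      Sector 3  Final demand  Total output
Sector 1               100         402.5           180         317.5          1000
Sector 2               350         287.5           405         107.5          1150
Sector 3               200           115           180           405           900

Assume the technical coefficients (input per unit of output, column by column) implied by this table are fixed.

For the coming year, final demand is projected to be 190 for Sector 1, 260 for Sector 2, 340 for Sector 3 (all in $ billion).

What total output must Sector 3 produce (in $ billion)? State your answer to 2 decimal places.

Technical coefficients a_ij = z_ij / X_j:
  a_11 = 100/1000 = 0.10, a_21 = 350/1000 = 0.35, a_31 = 200/1000 = 0.20
  a_12 = 402.5/1150 = 0.35, a_22 = 287.5/1150 = 0.25, a_32 = 115/1150 = 0.10
  a_13 = 180/900 = 0.20, a_23 = 405/900 = 0.45, a_33 = 180/900 = 0.20
I − A =
  [   0.90    -0.35    -0.20]
  [  -0.35     0.75    -0.45]
  [  -0.20    -0.10     0.80]
Cofactors of I−A, C_ij = (−1)^(i+j)·(minor ij) (rows/columns in the sector order above):
  C_11 = (0.75)(0.80) − (-0.45)(-0.10) = 0.5550
  C_12 = −[(-0.35)(0.80) − (-0.45)(-0.20)] = 0.3700
  C_13 = (-0.35)(-0.10) − (0.75)(-0.20) = 0.1850
  C_21 = −[(-0.35)(0.80) − (-0.20)(-0.10)] = 0.3000
  C_22 = (0.90)(0.80) − (-0.20)(-0.20) = 0.6800
  C_23 = −[(0.90)(-0.10) − (-0.35)(-0.20)] = 0.1600
  C_31 = (-0.35)(-0.45) − (-0.20)(0.75) = 0.3075
  C_32 = −[(0.90)(-0.45) − (-0.20)(-0.35)] = 0.4750
  C_33 = (0.90)(0.75) − (-0.35)(-0.35) = 0.5525
det(I−A) = Σ_j (I−A)_1j·C_1j = (0.90)(0.5550) + (-0.35)(0.3700) + (-0.20)(0.1850) = 0.3330
adj(I−A) = Cᵀ =
  [ 0.5550   0.3000   0.3075]
  [ 0.3700   0.6800   0.4750]
  [ 0.1850   0.1600   0.5525]
(I − A)⁻¹ = adj(I−A) / det(I−A) ≈
  [   1.6667     0.9009     0.9234]
  [   1.1111     2.0420     1.4264]
  [   0.5556     0.4805     1.6592]
x = (I − A)⁻¹ d = adj(I−A)·d / det(I−A), with det(I−A) = 0.3330:
  x_1 = (0.5550·190 + 0.3000·260 + 0.3075·340) / 0.3330 = 288.00 / 0.3330 ≈ 864.86
  x_2 = (0.3700·190 + 0.6800·260 + 0.4750·340) / 0.3330 = 408.60 / 0.3330 ≈ 1227.03
  x_3 = (0.1850·190 + 0.1600·260 + 0.5525·340) / 0.3330 = 264.60 / 0.3330 ≈ 794.59

x_3 = 794.59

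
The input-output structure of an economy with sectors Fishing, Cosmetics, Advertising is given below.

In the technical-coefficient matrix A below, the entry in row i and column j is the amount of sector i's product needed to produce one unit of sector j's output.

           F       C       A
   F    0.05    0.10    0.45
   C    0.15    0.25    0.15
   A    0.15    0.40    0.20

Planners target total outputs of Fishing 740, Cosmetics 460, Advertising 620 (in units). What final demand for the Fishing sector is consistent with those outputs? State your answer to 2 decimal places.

d_F = 378.00

I − A =
  [   0.95    -0.10    -0.45]
  [  -0.15     0.75    -0.15]
  [  -0.15    -0.40     0.80]
d = (I − A) x:
  d_F = (+0.95)·740 + (-0.10)·460 + (-0.45)·620 = 378.00
  d_C = (-0.15)·740 + (+0.75)·460 + (-0.15)·620 = 141.00
  d_A = (-0.15)·740 + (-0.40)·460 + (+0.80)·620 = 201.00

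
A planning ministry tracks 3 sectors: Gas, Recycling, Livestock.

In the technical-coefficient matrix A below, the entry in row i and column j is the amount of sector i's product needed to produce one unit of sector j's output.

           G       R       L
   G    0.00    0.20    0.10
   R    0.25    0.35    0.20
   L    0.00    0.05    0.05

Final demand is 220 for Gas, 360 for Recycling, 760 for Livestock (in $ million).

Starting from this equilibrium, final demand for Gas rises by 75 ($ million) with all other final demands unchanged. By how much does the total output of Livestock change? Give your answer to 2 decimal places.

Δx_L = 1.68

I − A =
  [   1.00    -0.20    -0.10]
  [  -0.25     0.65    -0.20]
  [   0.00    -0.05     0.95]
Cofactors of I−A, C_ij = (−1)^(i+j)·(minor ij) (rows/columns in the sector order above):
  C_11 = (0.65)(0.95) − (-0.20)(-0.05) = 0.6075
  C_12 = −[(-0.25)(0.95) − (-0.20)(0.00)] = 0.2375
  C_13 = (-0.25)(-0.05) − (0.65)(0.00) = 0.0125
  C_21 = −[(-0.20)(0.95) − (-0.10)(-0.05)] = 0.1950
  C_22 = (1.00)(0.95) − (-0.10)(0.00) = 0.9500
  C_23 = −[(1.00)(-0.05) − (-0.20)(0.00)] = 0.0500
  C_31 = (-0.20)(-0.20) − (-0.10)(0.65) = 0.1050
  C_32 = −[(1.00)(-0.20) − (-0.10)(-0.25)] = 0.2250
  C_33 = (1.00)(0.65) − (-0.20)(-0.25) = 0.6000
det(I−A) = Σ_j (I−A)_1j·C_1j = (1.00)(0.6075) + (-0.20)(0.2375) + (-0.10)(0.0125) = 0.55875
adj(I−A) = Cᵀ =
  [ 0.6075   0.1950   0.1050]
  [ 0.2375   0.9500   0.2250]
  [ 0.0125   0.0500   0.6000]
(I − A)⁻¹ = adj(I−A) / det(I−A) ≈
  [   1.0872     0.3490     0.1879]
  [   0.4251     1.7002     0.4027]
  [   0.0224     0.0895     1.0738]
Δx = (I − A)⁻¹ Δd with Δd having +75 in the Gas component and 0 elsewhere.
So Δx_L = L_LG · (+75), where L_LG = adj(I−A)_LG / det(I−A) = 0.0125 / 0.55875.
Δx_L = 0.0125 × (+75) / 0.55875 = 0.9375 / 0.55875 ≈ 1.68.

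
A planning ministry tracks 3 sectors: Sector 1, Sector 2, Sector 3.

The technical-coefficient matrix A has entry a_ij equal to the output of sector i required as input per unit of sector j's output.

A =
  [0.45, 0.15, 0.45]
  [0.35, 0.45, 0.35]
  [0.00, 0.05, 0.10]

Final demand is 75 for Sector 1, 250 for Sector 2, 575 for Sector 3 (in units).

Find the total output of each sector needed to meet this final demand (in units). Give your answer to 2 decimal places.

I − A =
  [   0.55    -0.15    -0.45]
  [  -0.35     0.55    -0.35]
  [   0.00    -0.05     0.90]
Cofactors of I−A, C_ij = (−1)^(i+j)·(minor ij) (rows/columns in the sector order above):
  C_11 = (0.55)(0.90) − (-0.35)(-0.05) = 0.4775
  C_12 = −[(-0.35)(0.90) − (-0.35)(0.00)] = 0.3150
  C_13 = (-0.35)(-0.05) − (0.55)(0.00) = 0.0175
  C_21 = −[(-0.15)(0.90) − (-0.45)(-0.05)] = 0.1575
  C_22 = (0.55)(0.90) − (-0.45)(0.00) = 0.4950
  C_23 = −[(0.55)(-0.05) − (-0.15)(0.00)] = 0.0275
  C_31 = (-0.15)(-0.35) − (-0.45)(0.55) = 0.3000
  C_32 = −[(0.55)(-0.35) − (-0.45)(-0.35)] = 0.3500
  C_33 = (0.55)(0.55) − (-0.15)(-0.35) = 0.2500
det(I−A) = Σ_j (I−A)_1j·C_1j = (0.55)(0.4775) + (-0.15)(0.3150) + (-0.45)(0.0175) = 0.2075
adj(I−A) = Cᵀ =
  [ 0.4775   0.1575   0.3000]
  [ 0.3150   0.4950   0.3500]
  [ 0.0175   0.0275   0.2500]
(I − A)⁻¹ = adj(I−A) / det(I−A) ≈
  [   2.3012     0.7590     1.4458]
  [   1.5181     2.3855     1.6867]
  [   0.0843     0.1325     1.2048]
x = (I − A)⁻¹ d = adj(I−A)·d / det(I−A), with det(I−A) = 0.2075:
  x_1 = (0.4775·75 + 0.1575·250 + 0.3000·575) / 0.2075 = 247.6875 / 0.2075 ≈ 1193.67
  x_2 = (0.3150·75 + 0.4950·250 + 0.3500·575) / 0.2075 = 348.625 / 0.2075 ≈ 1680.12
  x_3 = (0.0175·75 + 0.0275·250 + 0.2500·575) / 0.2075 = 151.9375 / 0.2075 ≈ 732.23

x_1 = 1193.67, x_2 = 1680.12, x_3 = 732.23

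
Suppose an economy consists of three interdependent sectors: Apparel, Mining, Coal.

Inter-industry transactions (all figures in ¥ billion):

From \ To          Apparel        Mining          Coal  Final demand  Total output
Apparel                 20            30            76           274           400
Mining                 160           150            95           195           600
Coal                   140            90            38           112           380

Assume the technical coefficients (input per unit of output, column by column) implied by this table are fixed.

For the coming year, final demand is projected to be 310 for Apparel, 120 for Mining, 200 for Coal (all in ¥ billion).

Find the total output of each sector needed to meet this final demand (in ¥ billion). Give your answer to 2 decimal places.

x_A = 460.96, x_M = 571.42, x_C = 496.72

Technical coefficients a_ij = z_ij / X_j:
  a_AA = 20/400 = 0.05, a_MA = 160/400 = 0.40, a_CA = 140/400 = 0.35
  a_AM = 30/600 = 0.05, a_MM = 150/600 = 0.25, a_CM = 90/600 = 0.15
  a_AC = 76/380 = 0.20, a_MC = 95/380 = 0.25, a_CC = 38/380 = 0.10
I − A =
  [   0.95    -0.05    -0.20]
  [  -0.40     0.75    -0.25]
  [  -0.35    -0.15     0.90]
Cofactors of I−A, C_ij = (−1)^(i+j)·(minor ij) (rows/columns in the sector order above):
  C_11 = (0.75)(0.90) − (-0.25)(-0.15) = 0.6375
  C_12 = −[(-0.40)(0.90) − (-0.25)(-0.35)] = 0.4475
  C_13 = (-0.40)(-0.15) − (0.75)(-0.35) = 0.3225
  C_21 = −[(-0.05)(0.90) − (-0.20)(-0.15)] = 0.0750
  C_22 = (0.95)(0.90) − (-0.20)(-0.35) = 0.7850
  C_23 = −[(0.95)(-0.15) − (-0.05)(-0.35)] = 0.1600
  C_31 = (-0.05)(-0.25) − (-0.20)(0.75) = 0.1625
  C_32 = −[(0.95)(-0.25) − (-0.20)(-0.40)] = 0.3175
  C_33 = (0.95)(0.75) − (-0.05)(-0.40) = 0.6925
det(I−A) = Σ_j (I−A)_1j·C_1j = (0.95)(0.6375) + (-0.05)(0.4475) + (-0.20)(0.3225) = 0.51875
adj(I−A) = Cᵀ =
  [ 0.6375   0.0750   0.1625]
  [ 0.4475   0.7850   0.3175]
  [ 0.3225   0.1600   0.6925]
(I − A)⁻¹ = adj(I−A) / det(I−A) ≈
  [   1.2289     0.1446     0.3133]
  [   0.8627     1.5133     0.6120]
  [   0.6217     0.3084     1.3349]
x = (I − A)⁻¹ d = adj(I−A)·d / det(I−A), with det(I−A) = 0.51875:
  x_A = (0.6375·310 + 0.0750·120 + 0.1625·200) / 0.51875 = 239.125 / 0.51875 ≈ 460.96
  x_M = (0.4475·310 + 0.7850·120 + 0.3175·200) / 0.51875 = 296.425 / 0.51875 ≈ 571.42
  x_C = (0.3225·310 + 0.1600·120 + 0.6925·200) / 0.51875 = 257.675 / 0.51875 ≈ 496.72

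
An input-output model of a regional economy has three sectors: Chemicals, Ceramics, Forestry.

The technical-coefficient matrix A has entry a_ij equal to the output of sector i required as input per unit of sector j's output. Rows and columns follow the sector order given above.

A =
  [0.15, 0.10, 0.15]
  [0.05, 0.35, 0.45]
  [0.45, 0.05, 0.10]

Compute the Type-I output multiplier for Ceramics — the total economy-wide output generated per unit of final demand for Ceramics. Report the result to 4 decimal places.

m_2 = 2.1570

I − A =
  [   0.85    -0.10    -0.15]
  [  -0.05     0.65    -0.45]
  [  -0.45    -0.05     0.90]
Cofactors of I−A, C_ij = (−1)^(i+j)·(minor ij) (rows/columns in the sector order above):
  C_11 = (0.65)(0.90) − (-0.45)(-0.05) = 0.5625
  C_12 = −[(-0.05)(0.90) − (-0.45)(-0.45)] = 0.2475
  C_13 = (-0.05)(-0.05) − (0.65)(-0.45) = 0.2950
  C_21 = −[(-0.10)(0.90) − (-0.15)(-0.05)] = 0.0975
  C_22 = (0.85)(0.90) − (-0.15)(-0.45) = 0.6975
  C_23 = −[(0.85)(-0.05) − (-0.10)(-0.45)] = 0.0875
  C_31 = (-0.10)(-0.45) − (-0.15)(0.65) = 0.1425
  C_32 = −[(0.85)(-0.45) − (-0.15)(-0.05)] = 0.3900
  C_33 = (0.85)(0.65) − (-0.10)(-0.05) = 0.5475
det(I−A) = Σ_j (I−A)_1j·C_1j = (0.85)(0.5625) + (-0.10)(0.2475) + (-0.15)(0.2950) = 0.409125
adj(I−A) = Cᵀ =
  [ 0.5625   0.0975   0.1425]
  [ 0.2475   0.6975   0.3900]
  [ 0.2950   0.0875   0.5475]
(I − A)⁻¹ = adj(I−A) / det(I−A) ≈
  [   1.37489     0.23831     0.34830]
  [   0.60495     1.70486     0.95325]
  [   0.72105     0.21387     1.33822]
The output multiplier for sector j is the column-j sum of the Leontief inverse (I − A)⁻¹ = adj(I−A) / det(I−A).
Column 2 of adj(I−A): (0.0975, 0.6975, 0.0875); det(I−A) = 0.409125.
m_2 = (0.0975 + 0.6975 + 0.0875) / 0.409125 = 0.8825 / 0.409125 ≈ 2.1570.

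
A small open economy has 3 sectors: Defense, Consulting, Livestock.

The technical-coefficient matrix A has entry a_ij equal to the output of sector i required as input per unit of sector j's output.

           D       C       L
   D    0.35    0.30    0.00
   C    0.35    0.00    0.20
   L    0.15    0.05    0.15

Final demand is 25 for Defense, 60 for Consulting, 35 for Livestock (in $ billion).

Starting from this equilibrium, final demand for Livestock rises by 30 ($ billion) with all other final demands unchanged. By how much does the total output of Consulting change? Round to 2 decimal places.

Δx_C = 8.71

I − A =
  [   0.65    -0.30     0.00]
  [  -0.35     1.00    -0.20]
  [  -0.15    -0.05     0.85]
Cofactors of I−A, C_ij = (−1)^(i+j)·(minor ij) (rows/columns in the sector order above):
  C_11 = (1.00)(0.85) − (-0.20)(-0.05) = 0.8400
  C_12 = −[(-0.35)(0.85) − (-0.20)(-0.15)] = 0.3275
  C_13 = (-0.35)(-0.05) − (1.00)(-0.15) = 0.1675
  C_21 = −[(-0.30)(0.85) − (0.00)(-0.05)] = 0.2550
  C_22 = (0.65)(0.85) − (0.00)(-0.15) = 0.5525
  C_23 = −[(0.65)(-0.05) − (-0.30)(-0.15)] = 0.0775
  C_31 = (-0.30)(-0.20) − (0.00)(1.00) = 0.0600
  C_32 = −[(0.65)(-0.20) − (0.00)(-0.35)] = 0.1300
  C_33 = (0.65)(1.00) − (-0.30)(-0.35) = 0.5450
det(I−A) = Σ_j (I−A)_1j·C_1j = (0.65)(0.8400) + (-0.30)(0.3275) + (0.00)(0.1675) = 0.44775
adj(I−A) = Cᵀ =
  [ 0.8400   0.2550   0.0600]
  [ 0.3275   0.5525   0.1300]
  [ 0.1675   0.0775   0.5450]
(I − A)⁻¹ = adj(I−A) / det(I−A) ≈
  [   1.8760     0.5695     0.1340]
  [   0.7314     1.2339     0.2903]
  [   0.3741     0.1731     1.2172]
Δx = (I − A)⁻¹ Δd with Δd having +30 in the Livestock component and 0 elsewhere.
So Δx_C = L_CL · (+30), where L_CL = adj(I−A)_CL / det(I−A) = 0.1300 / 0.44775.
Δx_C = 0.1300 × (+30) / 0.44775 = 3.90 / 0.44775 ≈ 8.71.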